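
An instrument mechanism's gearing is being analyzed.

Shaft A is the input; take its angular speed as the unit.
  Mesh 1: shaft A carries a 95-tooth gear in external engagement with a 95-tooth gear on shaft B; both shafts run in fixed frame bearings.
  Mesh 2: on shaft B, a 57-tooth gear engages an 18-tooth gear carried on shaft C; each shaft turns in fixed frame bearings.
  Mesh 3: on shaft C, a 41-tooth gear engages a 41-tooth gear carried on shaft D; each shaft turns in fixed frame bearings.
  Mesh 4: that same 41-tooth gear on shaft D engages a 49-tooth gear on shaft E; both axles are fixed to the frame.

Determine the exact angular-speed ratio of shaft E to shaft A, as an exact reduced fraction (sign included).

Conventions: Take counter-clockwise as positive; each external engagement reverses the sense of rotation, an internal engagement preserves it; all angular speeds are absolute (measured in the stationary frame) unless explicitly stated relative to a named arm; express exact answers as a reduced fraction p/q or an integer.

class = fixed-axis compound train [4 meshes; 4 ratios multiply, 4 sense flips]
mesh 1 [95T→95T]: running ratio 1, sense −
mesh 2 [57T→18T]: running ratio 19/6, sense +
mesh 3 [41T→41T]: running ratio 19/6, sense −
mesh 4 [41T→49T]: running ratio 779/294, sense +
ω_out/ω_in = 779/294

779/294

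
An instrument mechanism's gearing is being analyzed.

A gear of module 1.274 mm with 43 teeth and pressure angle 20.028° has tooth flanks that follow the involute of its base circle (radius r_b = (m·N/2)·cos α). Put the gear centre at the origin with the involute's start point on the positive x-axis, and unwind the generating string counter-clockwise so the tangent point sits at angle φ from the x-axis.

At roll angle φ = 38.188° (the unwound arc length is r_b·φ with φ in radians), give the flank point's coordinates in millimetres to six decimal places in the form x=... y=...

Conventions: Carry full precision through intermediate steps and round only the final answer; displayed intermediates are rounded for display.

recognized (one wheel, involute flank): single-mesh tooth geometry, m = 1.274, N = 43
pitch radius r_p = m·N/2 = 1.274·43/2 = 27.391000
base radius r_b = r_p·cos α = 27.391000·cos 20.028° = 25.734539
roll angle φ = 38.188° = 0.66650633 rad
x = r_b·(cos φ + φ·sin φ) = 30.831260
y = r_b·(sin φ − φ·cos φ) = 2.428797

x=30.831260 y=2.428797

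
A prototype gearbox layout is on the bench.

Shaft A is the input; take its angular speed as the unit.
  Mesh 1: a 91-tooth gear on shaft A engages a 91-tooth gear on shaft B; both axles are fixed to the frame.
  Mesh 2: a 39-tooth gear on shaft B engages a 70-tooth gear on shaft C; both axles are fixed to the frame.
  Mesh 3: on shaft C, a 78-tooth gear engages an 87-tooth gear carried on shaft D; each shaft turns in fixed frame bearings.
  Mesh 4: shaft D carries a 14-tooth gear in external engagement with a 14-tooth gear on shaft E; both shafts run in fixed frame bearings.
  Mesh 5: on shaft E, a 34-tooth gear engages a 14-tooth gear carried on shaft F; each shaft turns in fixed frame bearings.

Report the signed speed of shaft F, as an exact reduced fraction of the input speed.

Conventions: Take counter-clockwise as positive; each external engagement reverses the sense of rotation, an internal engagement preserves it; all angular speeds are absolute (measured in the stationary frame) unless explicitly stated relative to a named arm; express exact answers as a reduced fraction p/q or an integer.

-8619/7105

5-mesh fixed-axis compound train (all bearings frame-fixed)
mesh 1 [91T→91T]: |ω|/ω_in = 1×91/91 = 1, sense flips to −
mesh 2 [39T→70T]: |ω|/ω_in = 1×39/70 = 39/70, sense flips to +
mesh 3 [78T→87T]: |ω|/ω_in = (39/70)×78/87 = 507/1015, sense flips to −
mesh 4 [14T→14T]: |ω|/ω_in = (507/1015)×14/14 = 507/1015, sense flips to +
mesh 5 [34T→14T]: |ω|/ω_in = (507/1015)×34/14 = 8619/7105, sense flips to −
signed output speed (× input speed) = -8619/7105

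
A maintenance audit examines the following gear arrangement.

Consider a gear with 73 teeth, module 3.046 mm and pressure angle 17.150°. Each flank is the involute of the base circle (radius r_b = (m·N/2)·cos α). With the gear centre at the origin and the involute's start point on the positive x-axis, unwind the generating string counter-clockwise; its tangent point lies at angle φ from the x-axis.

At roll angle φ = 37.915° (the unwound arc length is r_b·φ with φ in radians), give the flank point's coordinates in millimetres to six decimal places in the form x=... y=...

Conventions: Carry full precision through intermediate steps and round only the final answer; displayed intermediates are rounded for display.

topology: single-mesh involute geometry — m = 3.046, N = 73
pitch radius r_p = m·N/2 = 3.046·73/2 = 111.179000
base radius r_b = r_p·cos α = 111.179000·cos 17.150° = 106.235543
roll angle φ = 37.915° = 0.66174159 rad
x = r_b·(cos φ + φ·sin φ) = 127.010752
y = r_b·(sin φ − φ·cos φ) = 9.819186

x=127.010752 y=9.819186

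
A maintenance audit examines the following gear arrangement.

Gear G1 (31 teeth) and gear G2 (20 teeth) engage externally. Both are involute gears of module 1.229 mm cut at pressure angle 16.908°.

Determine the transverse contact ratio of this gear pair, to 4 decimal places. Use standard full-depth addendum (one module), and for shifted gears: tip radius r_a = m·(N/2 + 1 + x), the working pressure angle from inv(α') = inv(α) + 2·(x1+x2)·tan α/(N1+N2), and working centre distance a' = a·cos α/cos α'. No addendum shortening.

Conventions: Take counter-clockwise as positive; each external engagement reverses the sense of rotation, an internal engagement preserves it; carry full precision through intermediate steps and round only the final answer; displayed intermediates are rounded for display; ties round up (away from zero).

recognized (one external pair, fixed centres): single-mesh tooth geometry, m = 1.229, N1 = 31, N2 = 20
base radii: r_b1 = 18.226047, r_b2 = 11.758740
tip radii: r_a1 = 20.278500, r_a2 = 13.519000
no profile shift: α' = α, a' = a
action lengths: √(r_a1²−r_b1²) = 8.889813, √(r_a2²−r_b2²) = 6.670487
base pitch p_b = π·m·cos α = 3.694117
CR = (8.889813 + 6.670487 − 31.339500·sin 16.90800°)/3.694117 = 1.744842
contact ratio ≈ 1.7448

1.7448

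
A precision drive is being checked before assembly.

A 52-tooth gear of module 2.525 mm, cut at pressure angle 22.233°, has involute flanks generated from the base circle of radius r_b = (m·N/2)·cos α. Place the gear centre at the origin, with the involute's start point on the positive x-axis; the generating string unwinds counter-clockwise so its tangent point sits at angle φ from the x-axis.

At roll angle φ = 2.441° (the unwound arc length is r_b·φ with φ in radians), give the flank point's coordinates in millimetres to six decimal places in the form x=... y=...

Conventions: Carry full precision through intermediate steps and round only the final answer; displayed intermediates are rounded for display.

single-mesh involute tooth geometry (52T wheel at module 2.525)
pitch radius r_p = m·N/2 = 2.525·52/2 = 65.650000
base radius r_b = r_p·cos α = 65.650000·cos 22.233° = 60.769107
roll angle φ = 2.441° = 0.04260349 rad
x = r_b·(cos φ + φ·sin φ) = 60.824232
y = r_b·(sin φ − φ·cos φ) = 0.001566

x=60.824232 y=0.001566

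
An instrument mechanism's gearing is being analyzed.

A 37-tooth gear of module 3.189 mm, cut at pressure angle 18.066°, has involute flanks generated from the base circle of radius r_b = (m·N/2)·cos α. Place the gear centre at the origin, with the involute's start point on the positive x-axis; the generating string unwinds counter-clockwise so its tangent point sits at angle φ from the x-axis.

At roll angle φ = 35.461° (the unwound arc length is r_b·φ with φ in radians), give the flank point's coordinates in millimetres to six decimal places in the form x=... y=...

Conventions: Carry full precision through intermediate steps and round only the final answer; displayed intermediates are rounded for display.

class = single-mesh tooth geometry [base-circle involute, m = 3.189, 37T]
pitch radius r_p = m·N/2 = 3.189·37/2 = 58.996500
base radius r_b = r_p·cos α = 58.996500·cos 18.066° = 56.087968
roll angle φ = 35.461° = 0.61891121 rad
x = r_b·(cos φ + φ·sin φ) = 65.823219
y = r_b·(sin φ − φ·cos φ) = 4.264869

x=65.823219 y=4.264869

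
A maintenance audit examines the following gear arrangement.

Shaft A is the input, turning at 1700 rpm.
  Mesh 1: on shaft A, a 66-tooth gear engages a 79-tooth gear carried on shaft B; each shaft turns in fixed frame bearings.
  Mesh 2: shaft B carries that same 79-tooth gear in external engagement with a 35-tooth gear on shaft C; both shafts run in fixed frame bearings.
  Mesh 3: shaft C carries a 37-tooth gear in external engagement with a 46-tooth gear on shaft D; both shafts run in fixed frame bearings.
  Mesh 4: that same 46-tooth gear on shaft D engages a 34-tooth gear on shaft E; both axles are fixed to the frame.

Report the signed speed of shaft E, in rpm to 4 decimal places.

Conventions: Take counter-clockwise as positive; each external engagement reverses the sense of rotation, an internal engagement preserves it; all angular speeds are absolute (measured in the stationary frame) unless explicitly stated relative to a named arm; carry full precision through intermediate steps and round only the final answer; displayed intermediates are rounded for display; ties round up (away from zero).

+3488.5714 rpm

topology: fixed-axis compound train — 4 meshes, A→E
mesh 1 [66T→79T]: ω = 1700.0000×66/79 = 1420.2532 rpm, sense flips to −
mesh 2 [79T→35T]: ω = 1420.2532×79/35 = 3205.7143 rpm, sense flips to +
mesh 3 [37T→46T]: ω = 3205.7143×37/46 = 2578.5093 rpm, sense flips to −
mesh 4 [46T→34T]: ω = 2578.5093×46/34 = 3488.5714 rpm, sense flips to +
signed output speed = +3488.5714 rpm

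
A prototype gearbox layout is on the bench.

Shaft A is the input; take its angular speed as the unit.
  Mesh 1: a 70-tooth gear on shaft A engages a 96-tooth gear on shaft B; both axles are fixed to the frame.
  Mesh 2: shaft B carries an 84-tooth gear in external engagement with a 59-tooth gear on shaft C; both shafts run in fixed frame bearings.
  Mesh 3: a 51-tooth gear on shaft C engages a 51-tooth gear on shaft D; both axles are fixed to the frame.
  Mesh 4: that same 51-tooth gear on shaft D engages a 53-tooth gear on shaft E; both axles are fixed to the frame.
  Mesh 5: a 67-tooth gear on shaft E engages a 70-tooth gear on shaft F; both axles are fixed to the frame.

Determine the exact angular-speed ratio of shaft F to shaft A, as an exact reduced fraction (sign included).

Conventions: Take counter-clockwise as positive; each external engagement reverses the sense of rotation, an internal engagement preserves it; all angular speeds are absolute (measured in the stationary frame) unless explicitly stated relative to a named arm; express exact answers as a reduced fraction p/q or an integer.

-23919/25016

class = fixed-axis compound train [5 meshes; 5 ratios multiply, 5 sense flips]
mesh 1 [70T→96T]: running ratio 35/48, sense −
mesh 2 [84T→59T]: running ratio 245/236, sense +
mesh 3 [51T→51T]: running ratio 245/236, sense −
mesh 4 [51T→53T]: running ratio 12495/12508, sense +
mesh 5 [67T→70T]: running ratio 23919/25016, sense −
ω_out/ω_in = -23919/25016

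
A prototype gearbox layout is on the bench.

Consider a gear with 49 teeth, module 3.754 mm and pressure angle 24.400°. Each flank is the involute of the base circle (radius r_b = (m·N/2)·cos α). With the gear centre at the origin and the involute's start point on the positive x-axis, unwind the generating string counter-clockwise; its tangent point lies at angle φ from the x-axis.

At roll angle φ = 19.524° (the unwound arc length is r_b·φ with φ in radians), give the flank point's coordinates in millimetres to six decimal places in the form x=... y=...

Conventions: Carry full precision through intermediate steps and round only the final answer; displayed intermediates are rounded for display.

x=88.480896 y=1.091928

single-mesh involute tooth geometry (49T wheel at module 3.754)
pitch radius r_p = m·N/2 = 3.754·49/2 = 91.973000
base radius r_b = r_p·cos α = 91.973000·cos 24.400° = 83.758308
roll angle φ = 19.524° = 0.34075808 rad
x = r_b·(cos φ + φ·sin φ) = 88.480896
y = r_b·(sin φ − φ·cos φ) = 1.091928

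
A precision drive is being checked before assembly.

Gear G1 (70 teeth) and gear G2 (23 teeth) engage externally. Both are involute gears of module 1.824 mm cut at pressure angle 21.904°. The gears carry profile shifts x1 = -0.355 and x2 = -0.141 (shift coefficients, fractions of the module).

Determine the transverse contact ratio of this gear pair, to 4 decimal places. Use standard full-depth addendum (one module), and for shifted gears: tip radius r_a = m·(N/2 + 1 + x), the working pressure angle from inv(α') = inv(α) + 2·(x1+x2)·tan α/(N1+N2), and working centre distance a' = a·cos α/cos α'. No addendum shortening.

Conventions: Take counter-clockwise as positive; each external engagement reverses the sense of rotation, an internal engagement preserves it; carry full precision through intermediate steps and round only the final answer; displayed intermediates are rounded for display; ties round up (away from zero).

single-mesh involute tooth geometry (70T engaging 23T at module 1.824)
base radii: r_b1 = 59.231404, r_b2 = 19.461747
tip radii: r_a1 = 65.016480, r_a2 = 22.542816
inv(α') = inv(21.904°) + 2·(-0.355-0.141)·tan α/(70+23) = 0.01549276  ⇒  α' = 20.25104°
a' = a·cos α / cos α' = 84.8160·cos 21.904°/cos 20.25104° = 83.878067
action lengths: √(r_a1²−r_b1²) = 26.810137, √(r_a2²−r_b2²) = 11.376245
base pitch p_b = π·m·cos α = 5.316598
CR = (26.810137 + 11.376245 − 83.878067·sin 20.25104°)/5.316598 = 1.721652
contact ratio ≈ 1.7217

1.7217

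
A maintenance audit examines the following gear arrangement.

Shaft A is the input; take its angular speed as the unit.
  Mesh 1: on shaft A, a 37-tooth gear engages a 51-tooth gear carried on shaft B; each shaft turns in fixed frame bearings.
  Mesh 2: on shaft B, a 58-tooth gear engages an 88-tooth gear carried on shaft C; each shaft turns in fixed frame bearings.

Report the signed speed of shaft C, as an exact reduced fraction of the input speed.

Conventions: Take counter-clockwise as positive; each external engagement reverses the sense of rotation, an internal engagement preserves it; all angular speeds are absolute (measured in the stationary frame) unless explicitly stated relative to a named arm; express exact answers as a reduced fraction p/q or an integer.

2-mesh fixed-axis compound train (all bearings frame-fixed)
mesh 1 [37T→51T]: |ω|/ω_in = 1×37/51 = 37/51, sense flips to −
mesh 2 [58T→88T]: |ω|/ω_in = (37/51)×58/88 = 1073/2244, sense flips to +
signed output speed (× input speed) = 1073/2244

1073/2244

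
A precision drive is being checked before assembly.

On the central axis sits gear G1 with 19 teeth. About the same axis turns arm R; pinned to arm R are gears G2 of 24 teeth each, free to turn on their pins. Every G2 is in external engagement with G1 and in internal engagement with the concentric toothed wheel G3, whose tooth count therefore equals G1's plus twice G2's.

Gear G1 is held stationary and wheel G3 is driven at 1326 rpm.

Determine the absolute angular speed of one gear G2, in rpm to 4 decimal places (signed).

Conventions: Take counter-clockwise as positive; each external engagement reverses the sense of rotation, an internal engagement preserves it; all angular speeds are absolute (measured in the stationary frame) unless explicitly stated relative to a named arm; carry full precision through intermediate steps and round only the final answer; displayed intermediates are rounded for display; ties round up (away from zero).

planetary set (19T centre, 24T on arm, 67T internal) — Willis relation
normalise by the input: solve with ω_ring = 1, then scale by 1326 rpm
ring teeth: 19 + 2·24 = 67
19(ω_sun−ω_arm) = −67(ω_ring−ω_arm),  ω_sun = 0, ω_ring = 1
19(0−ω_arm) = −67(1−ω_arm)  ⇒  86·ω_arm = 67  ⇒  ω_arm = 67/86
sun–planet mesh: 19·(0−67/86) = −24·(ω_p−ω_arm)  ⇒  ω_p−ω_arm = 1273/2064
ω_p = 67/86 + 1273/2064 = 67/48
scale: ω_p = 67/48 × 1326 rpm = +1850.8750 rpm

+1850.8750 rpm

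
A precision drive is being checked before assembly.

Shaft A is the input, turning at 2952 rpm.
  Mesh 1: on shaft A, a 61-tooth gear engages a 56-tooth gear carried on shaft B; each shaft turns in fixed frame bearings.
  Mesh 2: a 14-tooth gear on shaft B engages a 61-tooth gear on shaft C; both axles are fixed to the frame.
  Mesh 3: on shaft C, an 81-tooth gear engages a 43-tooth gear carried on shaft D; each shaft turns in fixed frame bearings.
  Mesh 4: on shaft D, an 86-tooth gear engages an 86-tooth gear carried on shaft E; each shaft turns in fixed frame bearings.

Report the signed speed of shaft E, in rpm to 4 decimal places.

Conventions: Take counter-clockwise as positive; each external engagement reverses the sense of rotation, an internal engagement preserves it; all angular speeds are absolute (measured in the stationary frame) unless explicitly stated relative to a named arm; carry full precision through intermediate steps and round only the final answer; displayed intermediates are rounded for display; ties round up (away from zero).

+1390.1860 rpm

4-mesh fixed-axis compound train (all bearings frame-fixed)
mesh 1 [61T→56T]: ω = 2952.0000×61/56 = 3215.5714 rpm, sense flips to −
mesh 2 [14T→61T]: ω = 3215.5714×14/61 = 738.0000 rpm, sense flips to +
mesh 3 [81T→43T]: ω = 738.0000×81/43 = 1390.1860 rpm, sense flips to −
mesh 4 [86T→86T]: ω = 1390.1860×86/86 = 1390.1860 rpm, sense flips to +
signed output speed = +1390.1860 rpm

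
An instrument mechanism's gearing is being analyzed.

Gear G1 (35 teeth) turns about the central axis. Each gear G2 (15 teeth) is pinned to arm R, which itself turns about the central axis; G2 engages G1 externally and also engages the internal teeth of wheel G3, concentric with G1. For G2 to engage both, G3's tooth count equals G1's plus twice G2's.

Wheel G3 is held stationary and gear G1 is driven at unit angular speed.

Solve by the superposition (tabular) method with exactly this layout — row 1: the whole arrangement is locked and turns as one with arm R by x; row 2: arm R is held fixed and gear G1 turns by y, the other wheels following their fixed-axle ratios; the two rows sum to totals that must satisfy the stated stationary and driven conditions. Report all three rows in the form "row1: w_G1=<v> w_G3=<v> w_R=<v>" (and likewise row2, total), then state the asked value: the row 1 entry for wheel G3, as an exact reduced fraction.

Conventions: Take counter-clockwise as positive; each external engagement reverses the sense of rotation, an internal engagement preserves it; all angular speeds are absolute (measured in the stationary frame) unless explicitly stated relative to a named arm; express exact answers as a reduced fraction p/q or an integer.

row1: w_G1=7/20 w_G3=7/20 w_R=7/20
row2: w_G1=13/20 w_G3=-7/20 w_R=0
total: w_G1=1 w_G3=0 w_R=7/20
asked value: 7/20

topology: planetary set — G1 35T / G2 15T / G3 65T, arm = carrier (Willis)
row 1 (train locked, turned with arm): all members turn x
row 2 — arm fixed, fixed-axis ratios: sun y, ring −(35/65)·y, arm 0
boundary: total ω_ring = x − (35/65)·y = 0 and total ω_sun = x + y = 1  ⇒  y = 13/20, x = 7/20
row 2 ring = −(35/65)·13/20 = -7/20
totals (row 1 + row 2): sun 7/20 + 13/20 = 1, ring 7/20 + (-7/20) = 0, arm 7/20 + 0 = 7/20
asked cell (row1, ring) = 7/20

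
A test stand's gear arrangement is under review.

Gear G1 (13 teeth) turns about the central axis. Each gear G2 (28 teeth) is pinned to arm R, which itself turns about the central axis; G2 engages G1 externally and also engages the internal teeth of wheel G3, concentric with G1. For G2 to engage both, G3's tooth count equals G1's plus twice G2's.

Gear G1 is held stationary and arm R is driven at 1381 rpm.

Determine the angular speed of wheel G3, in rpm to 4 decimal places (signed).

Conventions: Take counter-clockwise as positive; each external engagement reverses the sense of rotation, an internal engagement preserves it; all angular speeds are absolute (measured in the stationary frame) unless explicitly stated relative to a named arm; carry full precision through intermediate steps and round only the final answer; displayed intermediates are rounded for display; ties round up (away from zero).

+1641.1884 rpm

topology: planetary set — G1 13T / G2 28T / G3 69T, arm = carrier (Willis)
normalise by the input: solve with ω_arm = 1, then scale by 1381 rpm
ring teeth: 13 + 2·28 = 69
13(ω_sun−ω_arm) = −69(ω_ring−ω_arm),  ω_sun = 0, ω_arm = 1
ω_ring = 1 − (13/69)(0−1) = 82/69
scale: ω_ring = 82/69 × 1381 rpm = +1641.1884 rpm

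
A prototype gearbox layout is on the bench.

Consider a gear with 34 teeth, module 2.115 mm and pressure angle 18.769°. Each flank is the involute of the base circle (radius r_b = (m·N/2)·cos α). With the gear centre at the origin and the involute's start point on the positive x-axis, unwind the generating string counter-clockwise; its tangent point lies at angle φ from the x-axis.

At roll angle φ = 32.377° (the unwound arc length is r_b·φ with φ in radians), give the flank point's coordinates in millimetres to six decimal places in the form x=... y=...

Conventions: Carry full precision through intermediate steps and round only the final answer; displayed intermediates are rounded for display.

x=39.052104 y=1.982975

class = single-mesh tooth geometry [base-circle involute, m = 2.115, 34T]
pitch radius r_p = m·N/2 = 2.115·34/2 = 35.955000
base radius r_b = r_p·cos α = 35.955000·cos 18.769° = 34.043038
roll angle φ = 32.377° = 0.56508525 rad
x = r_b·(cos φ + φ·sin φ) = 39.052104
y = r_b·(sin φ − φ·cos φ) = 1.982975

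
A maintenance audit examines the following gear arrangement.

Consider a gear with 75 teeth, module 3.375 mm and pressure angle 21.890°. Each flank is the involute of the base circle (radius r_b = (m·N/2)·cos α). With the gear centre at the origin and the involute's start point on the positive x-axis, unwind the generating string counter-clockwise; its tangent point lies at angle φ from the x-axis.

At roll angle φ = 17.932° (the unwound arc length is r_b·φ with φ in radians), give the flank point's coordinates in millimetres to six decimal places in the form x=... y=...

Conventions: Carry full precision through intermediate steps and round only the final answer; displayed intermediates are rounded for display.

single-mesh involute tooth geometry (75T wheel at module 3.375)
pitch radius r_p = m·N/2 = 3.375·75/2 = 126.562500
base radius r_b = r_p·cos α = 126.562500·cos 21.890° = 117.437513
roll angle φ = 17.932° = 0.31297244 rad
x = r_b·(cos φ + φ·sin φ) = 123.049038
y = r_b·(sin φ − φ·cos φ) = 1.188349

x=123.049038 y=1.188349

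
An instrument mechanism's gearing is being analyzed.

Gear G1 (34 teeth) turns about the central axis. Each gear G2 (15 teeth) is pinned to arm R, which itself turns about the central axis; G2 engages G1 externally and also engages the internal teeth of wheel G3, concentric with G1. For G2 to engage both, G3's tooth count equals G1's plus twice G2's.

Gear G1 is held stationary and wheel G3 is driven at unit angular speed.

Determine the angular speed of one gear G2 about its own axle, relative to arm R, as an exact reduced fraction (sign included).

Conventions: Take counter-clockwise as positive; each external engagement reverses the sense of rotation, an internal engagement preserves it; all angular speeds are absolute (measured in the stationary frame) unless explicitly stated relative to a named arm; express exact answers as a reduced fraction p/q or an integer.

topology: planetary set — G1 34T / G2 15T / G3 64T, arm = carrier (Willis)
ring teeth: 34 + 2·15 = 64
34(ω_sun−ω_arm) = −64(ω_ring−ω_arm),  ω_sun = 0, ω_ring = 1
34(0−ω_arm) = −64(1−ω_arm)  ⇒  98·ω_arm = 64  ⇒  ω_arm = 32/49
sun–planet mesh: 34·(0−32/49) = −15·(ω_p−ω_arm)  ⇒  ω_p−ω_arm = 1088/735
exact speed ratio = 1088/735

1088/735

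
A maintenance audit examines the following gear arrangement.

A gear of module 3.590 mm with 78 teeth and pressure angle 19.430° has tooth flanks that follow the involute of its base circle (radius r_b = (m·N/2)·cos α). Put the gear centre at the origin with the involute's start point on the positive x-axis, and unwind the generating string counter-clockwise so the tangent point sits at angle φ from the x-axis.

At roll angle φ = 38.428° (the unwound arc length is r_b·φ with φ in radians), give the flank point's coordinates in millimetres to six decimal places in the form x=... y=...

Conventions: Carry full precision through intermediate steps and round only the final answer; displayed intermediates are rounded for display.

single-mesh involute tooth geometry (78T wheel at module 3.590)
pitch radius r_p = m·N/2 = 3.590·78/2 = 140.010000
base radius r_b = r_p·cos α = 140.010000·cos 19.430° = 132.036236
roll angle φ = 38.428° = 0.67069512 rad
x = r_b·(cos φ + φ·sin φ) = 158.476151
y = r_b·(sin φ − φ·cos φ) = 12.690658

x=158.476151 y=12.690658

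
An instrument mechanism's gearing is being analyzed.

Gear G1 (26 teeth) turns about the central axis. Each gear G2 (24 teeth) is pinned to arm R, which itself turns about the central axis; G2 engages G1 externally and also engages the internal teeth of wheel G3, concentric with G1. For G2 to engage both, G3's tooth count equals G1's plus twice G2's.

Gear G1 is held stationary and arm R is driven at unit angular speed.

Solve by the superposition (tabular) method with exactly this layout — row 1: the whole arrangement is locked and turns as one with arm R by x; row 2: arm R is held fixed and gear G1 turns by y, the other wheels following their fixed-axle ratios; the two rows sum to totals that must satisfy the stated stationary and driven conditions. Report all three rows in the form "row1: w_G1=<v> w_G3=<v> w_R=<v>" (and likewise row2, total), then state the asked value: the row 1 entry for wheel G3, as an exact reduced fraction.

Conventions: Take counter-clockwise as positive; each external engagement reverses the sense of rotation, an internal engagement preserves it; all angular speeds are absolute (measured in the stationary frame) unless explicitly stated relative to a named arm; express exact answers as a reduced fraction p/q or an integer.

row1: w_G1=1 w_G3=1 w_R=1
row2: w_G1=-1 w_G3=13/37 w_R=0
total: w_G1=0 w_G3=50/37 w_R=1
asked value: 1

topology: planetary set — G1 26T / G2 24T / G3 74T, arm = carrier (Willis)
row 1 — lock + rotate with arm: ω_sun = ω_ring = ω_arm = x
row 2 (arm held, sun turns y): ω_ring = −(26/74)·y, ω_arm = 0
boundary: total ω_sun = x + y = 0 and total ω_arm = x = 1  ⇒  y = -1, x = 1
row 2 ring = −(26/74)·(-1) = 13/37
totals (row 1 + row 2): sun 1 + (-1) = 0, ring 1 + 13/37 = 50/37, arm 1 + 0 = 1
asked cell (row1, ring) = 1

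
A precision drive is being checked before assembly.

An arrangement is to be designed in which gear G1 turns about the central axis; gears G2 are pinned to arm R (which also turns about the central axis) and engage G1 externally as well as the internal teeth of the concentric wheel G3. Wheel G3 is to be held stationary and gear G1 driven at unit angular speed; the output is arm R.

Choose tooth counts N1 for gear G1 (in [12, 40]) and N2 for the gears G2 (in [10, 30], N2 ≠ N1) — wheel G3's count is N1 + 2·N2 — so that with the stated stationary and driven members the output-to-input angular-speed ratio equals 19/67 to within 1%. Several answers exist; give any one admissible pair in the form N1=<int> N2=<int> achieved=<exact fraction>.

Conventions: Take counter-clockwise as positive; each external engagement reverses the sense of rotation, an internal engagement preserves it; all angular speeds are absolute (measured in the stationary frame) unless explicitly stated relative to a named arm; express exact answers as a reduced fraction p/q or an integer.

topology: planetary set — design target 19/67, arm = carrier (Willis)
Willis with ω_ring = 0: ω_arm/ω_sun = N1/(N1+N3); set equal to 19/67  ⇒  N3/N1 = 1/(19/67) − 1 = 48/19
N3 = N1 + 2·N2  ⇒  N2/N1 = (N3/N1 − 1)/2 = (48/19 − 1)/2 = 29/38
smallest multiple with N1 ≥ 12 and N2 ≥ 10: k = 1  ⇒  N1 = 1·38 = 38, N2 = 1·29 = 29 (N1 ≤ 40, N2 ≤ 30, N2 ≠ N1 ✓), N3 = 38 + 2·29 = 96
check: N1/(N1+N3) with N1 = 38, N3 = 96 gives 19/67; |achieved − target| = 0 ≤ 19/6700 ✓

N1=38 N2=29 achieved=19/67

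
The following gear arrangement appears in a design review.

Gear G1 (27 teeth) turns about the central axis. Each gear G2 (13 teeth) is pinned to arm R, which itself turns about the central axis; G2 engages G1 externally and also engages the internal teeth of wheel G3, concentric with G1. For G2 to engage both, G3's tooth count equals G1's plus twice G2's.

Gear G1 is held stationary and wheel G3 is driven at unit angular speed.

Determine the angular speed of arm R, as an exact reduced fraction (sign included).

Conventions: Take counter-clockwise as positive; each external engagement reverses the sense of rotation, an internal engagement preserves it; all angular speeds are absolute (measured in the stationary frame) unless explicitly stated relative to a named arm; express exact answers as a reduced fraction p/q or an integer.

53/80

recognized (axles ride arm R): planetary set, 27/13/53 teeth
ring teeth: 27 + 2·13 = 53
27(ω_sun−ω_arm) = −53(ω_ring−ω_arm),  ω_sun = 0, ω_ring = 1
27(0−ω_arm) = −53(1−ω_arm)  ⇒  80·ω_arm = 53  ⇒  ω_arm = 53/80
exact speed ratio = 53/80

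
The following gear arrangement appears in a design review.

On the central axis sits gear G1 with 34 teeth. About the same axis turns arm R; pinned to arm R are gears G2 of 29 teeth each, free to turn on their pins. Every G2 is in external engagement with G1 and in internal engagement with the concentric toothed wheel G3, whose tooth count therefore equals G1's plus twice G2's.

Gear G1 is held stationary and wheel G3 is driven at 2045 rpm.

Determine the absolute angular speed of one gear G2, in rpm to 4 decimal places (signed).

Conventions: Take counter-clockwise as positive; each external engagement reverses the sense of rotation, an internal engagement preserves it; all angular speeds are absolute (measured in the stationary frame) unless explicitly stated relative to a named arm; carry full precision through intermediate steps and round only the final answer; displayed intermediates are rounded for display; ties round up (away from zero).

+3243.7931 rpm

planetary set (34T centre, 29T on arm, 92T internal) — Willis relation
normalise by the input: solve with ω_ring = 1, then scale by 2045 rpm
ring teeth: 34 + 2·29 = 92
34(ω_sun−ω_arm) = −92(ω_ring−ω_arm),  ω_sun = 0, ω_ring = 1
34(0−ω_arm) = −92(1−ω_arm)  ⇒  126·ω_arm = 92  ⇒  ω_arm = 46/63
sun–planet mesh: 34·(0−46/63) = −29·(ω_p−ω_arm)  ⇒  ω_p−ω_arm = 1564/1827
ω_p = 46/63 + 1564/1827 = 46/29
scale: ω_p = 46/29 × 2045 rpm = +3243.7931 rpm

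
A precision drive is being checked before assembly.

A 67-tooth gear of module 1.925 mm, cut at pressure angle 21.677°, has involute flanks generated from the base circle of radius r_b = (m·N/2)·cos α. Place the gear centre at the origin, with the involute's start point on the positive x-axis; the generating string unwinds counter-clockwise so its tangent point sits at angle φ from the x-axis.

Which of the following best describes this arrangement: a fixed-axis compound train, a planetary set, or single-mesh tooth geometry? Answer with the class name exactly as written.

topology: single-mesh involute geometry — m = 1.925, N = 67
classification: single-mesh tooth geometry

single-mesh tooth geometry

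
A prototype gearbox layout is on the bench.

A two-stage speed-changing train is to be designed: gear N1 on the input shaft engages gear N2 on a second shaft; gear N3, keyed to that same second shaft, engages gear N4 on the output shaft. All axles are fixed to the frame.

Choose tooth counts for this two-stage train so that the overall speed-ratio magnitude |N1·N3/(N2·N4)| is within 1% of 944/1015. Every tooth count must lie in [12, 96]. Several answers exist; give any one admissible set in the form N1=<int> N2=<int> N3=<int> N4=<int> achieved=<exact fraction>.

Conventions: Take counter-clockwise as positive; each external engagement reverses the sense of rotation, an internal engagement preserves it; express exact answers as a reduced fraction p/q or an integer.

topology: fixed-axis compound train — 2 stages, target 944/1015
target = 944/1015 in lowest terms: an exact hit needs N1·N3 = k·944 and N2·N4 = k·1015 for one integer k, every count in [12, 96]; additionally prefer no 1:1 stage (N1 ≠ N2, N3 ≠ N4)
k = 1: N1·N3 = 944 = 16·59, N2·N4 = 1015 = 29·35
achieved = 16·59/(29·35) = 944/1015; |achieved − target| = 0 ≤ 236/25375 ✓

N1=16 N2=29 N3=59 N4=35 achieved=944/1015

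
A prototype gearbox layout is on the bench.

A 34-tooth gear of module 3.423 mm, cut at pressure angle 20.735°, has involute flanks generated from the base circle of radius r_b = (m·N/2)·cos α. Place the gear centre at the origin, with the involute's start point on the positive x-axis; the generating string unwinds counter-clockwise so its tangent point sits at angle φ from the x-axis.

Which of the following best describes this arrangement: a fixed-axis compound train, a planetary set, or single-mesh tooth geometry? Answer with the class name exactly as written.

single-mesh tooth geometry

single-mesh involute tooth geometry (34T wheel at module 3.423)
classification: single-mesh tooth geometry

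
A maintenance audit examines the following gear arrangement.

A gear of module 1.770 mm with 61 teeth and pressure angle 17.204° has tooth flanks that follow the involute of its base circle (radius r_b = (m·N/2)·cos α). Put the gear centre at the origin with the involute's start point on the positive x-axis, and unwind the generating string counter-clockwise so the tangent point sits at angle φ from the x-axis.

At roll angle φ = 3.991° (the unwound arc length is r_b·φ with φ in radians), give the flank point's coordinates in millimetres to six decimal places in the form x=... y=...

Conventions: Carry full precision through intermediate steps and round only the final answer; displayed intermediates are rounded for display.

x=51.694543 y=0.005807

single-mesh involute tooth geometry (61T wheel at module 1.770)
pitch radius r_p = m·N/2 = 1.770·61/2 = 53.985000
base radius r_b = r_p·cos α = 53.985000·cos 17.204° = 51.569588
roll angle φ = 3.991° = 0.06965609 rad
x = r_b·(cos φ + φ·sin φ) = 51.694543
y = r_b·(sin φ − φ·cos φ) = 0.005807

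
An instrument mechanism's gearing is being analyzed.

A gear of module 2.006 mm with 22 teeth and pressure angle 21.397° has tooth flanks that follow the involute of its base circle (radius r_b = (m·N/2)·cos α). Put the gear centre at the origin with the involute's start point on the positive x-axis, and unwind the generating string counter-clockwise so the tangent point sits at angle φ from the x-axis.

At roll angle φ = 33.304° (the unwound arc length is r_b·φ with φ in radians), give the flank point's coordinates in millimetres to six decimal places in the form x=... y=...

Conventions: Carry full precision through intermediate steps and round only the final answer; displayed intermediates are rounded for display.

x=23.728160 y=1.300060

topology: single-mesh involute geometry — m = 2.006, N = 22
pitch radius r_p = m·N/2 = 2.006·22/2 = 22.066000
base radius r_b = r_p·cos α = 22.066000·cos 21.397° = 20.545099
roll angle φ = 33.304° = 0.58126445 rad
x = r_b·(cos φ + φ·sin φ) = 23.728160
y = r_b·(sin φ − φ·cos φ) = 1.300060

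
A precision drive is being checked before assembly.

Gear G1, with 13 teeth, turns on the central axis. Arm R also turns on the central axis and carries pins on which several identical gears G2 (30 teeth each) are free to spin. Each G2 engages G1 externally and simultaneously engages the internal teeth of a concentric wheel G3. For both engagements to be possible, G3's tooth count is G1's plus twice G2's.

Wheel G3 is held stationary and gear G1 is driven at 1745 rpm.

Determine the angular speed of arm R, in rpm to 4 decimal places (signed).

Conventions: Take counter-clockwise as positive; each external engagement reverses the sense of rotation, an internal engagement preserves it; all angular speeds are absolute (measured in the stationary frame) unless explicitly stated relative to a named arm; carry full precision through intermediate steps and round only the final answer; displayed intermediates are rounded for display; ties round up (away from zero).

topology: planetary set — G1 13T / G2 30T / G3 73T, arm = carrier (Willis)
normalise by the input: solve with ω_sun = 1, then scale by 1745 rpm
ring teeth: 13 + 2·30 = 73
13(ω_sun−ω_arm) = −73(ω_ring−ω_arm),  ω_ring = 0, ω_sun = 1
13(1−ω_arm) = −73(0−ω_arm)  ⇒  86·ω_arm = 13  ⇒  ω_arm = 13/86
scale: ω_arm = 13/86 × 1745 rpm = +263.7791 rpm

+263.7791 rpm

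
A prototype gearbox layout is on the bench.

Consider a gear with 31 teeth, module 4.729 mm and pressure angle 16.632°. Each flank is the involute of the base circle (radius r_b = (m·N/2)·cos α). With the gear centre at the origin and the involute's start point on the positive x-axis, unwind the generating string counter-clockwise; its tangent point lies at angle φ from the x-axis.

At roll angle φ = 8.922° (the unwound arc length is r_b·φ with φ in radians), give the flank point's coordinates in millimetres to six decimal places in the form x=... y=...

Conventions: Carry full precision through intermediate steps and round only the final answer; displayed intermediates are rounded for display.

x=71.079214 y=0.088183

topology: single-mesh involute geometry — m = 4.729, N = 31
pitch radius r_p = m·N/2 = 4.729·31/2 = 73.299500
base radius r_b = r_p·cos α = 73.299500·cos 16.632° = 70.232859
roll angle φ = 8.922° = 0.15571828 rad
x = r_b·(cos φ + φ·sin φ) = 71.079214
y = r_b·(sin φ − φ·cos φ) = 0.088183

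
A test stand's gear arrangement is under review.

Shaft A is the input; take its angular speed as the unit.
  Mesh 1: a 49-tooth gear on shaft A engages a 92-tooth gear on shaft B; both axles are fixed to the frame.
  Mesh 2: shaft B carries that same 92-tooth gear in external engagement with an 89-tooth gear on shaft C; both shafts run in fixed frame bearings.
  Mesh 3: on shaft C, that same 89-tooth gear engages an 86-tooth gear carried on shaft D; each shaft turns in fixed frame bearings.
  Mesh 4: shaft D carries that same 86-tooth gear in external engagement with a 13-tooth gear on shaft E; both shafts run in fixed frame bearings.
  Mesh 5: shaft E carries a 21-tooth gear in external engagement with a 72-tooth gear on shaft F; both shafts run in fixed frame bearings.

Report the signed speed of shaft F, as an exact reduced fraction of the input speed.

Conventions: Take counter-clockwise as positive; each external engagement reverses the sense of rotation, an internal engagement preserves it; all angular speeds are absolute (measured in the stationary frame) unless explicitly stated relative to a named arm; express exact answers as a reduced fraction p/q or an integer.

-343/312

5-mesh fixed-axis compound train (all bearings frame-fixed)
mesh 1 [49T→92T]: |ω|/ω_in = 1×49/92 = 49/92, sense flips to −
mesh 2 [92T→89T]: |ω|/ω_in = (49/92)×92/89 = 49/89, sense flips to +
mesh 3 [89T→86T]: |ω|/ω_in = (49/89)×89/86 = 49/86, sense flips to −
mesh 4 [86T→13T]: |ω|/ω_in = (49/86)×86/13 = 49/13, sense flips to +
mesh 5 [21T→72T]: |ω|/ω_in = (49/13)×21/72 = 343/312, sense flips to −
signed output speed (× input speed) = -343/312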